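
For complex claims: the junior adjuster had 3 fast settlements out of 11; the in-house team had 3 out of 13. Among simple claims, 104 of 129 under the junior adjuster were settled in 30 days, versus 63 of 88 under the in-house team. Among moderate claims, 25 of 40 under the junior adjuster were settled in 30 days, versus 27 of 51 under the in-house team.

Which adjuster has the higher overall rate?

the junior adjuster

Complex: the junior adjuster 3/11 = 27.3%, the in-house team 3/13 = 23.1% → the junior adjuster
Simple: the junior adjuster 104/129 = 80.6%, the in-house team 63/88 = 71.6% → the junior adjuster
Moderate: the junior adjuster 25/40 = 62.5%, the in-house team 27/51 = 52.9% → the junior adjuster
Overall: the junior adjuster 132/180 = 73.3%, the in-house team 93/152 = 61.2% → the junior adjuster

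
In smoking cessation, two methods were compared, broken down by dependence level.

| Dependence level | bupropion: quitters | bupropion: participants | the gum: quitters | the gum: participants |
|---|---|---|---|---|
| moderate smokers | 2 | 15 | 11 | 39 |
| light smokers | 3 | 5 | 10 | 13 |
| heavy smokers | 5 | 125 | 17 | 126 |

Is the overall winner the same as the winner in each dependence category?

Moderate smokers: bupropion 2/15 = 13.3%, the gum 11/39 = 28.2% → the gum
Light smokers: bupropion 3/5 = 60.0%, the gum 10/13 = 76.9% → the gum
Heavy smokers: bupropion 5/125 = 4.0%, the gum 17/126 = 13.5% → the gum
Overall: bupropion 10/145 = 6.9%, the gum 38/178 = 21.3% → the gum
The gum wins overall and in every dependence group — no reversal.

Yes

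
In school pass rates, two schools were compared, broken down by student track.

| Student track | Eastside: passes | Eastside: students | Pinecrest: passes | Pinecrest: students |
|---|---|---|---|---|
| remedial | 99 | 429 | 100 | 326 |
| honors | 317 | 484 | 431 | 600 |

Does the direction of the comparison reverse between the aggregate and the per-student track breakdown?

No

Remedial: Eastside 99/429 = 23.1%, Pinecrest 100/326 = 30.7% → Pinecrest
Honors: Eastside 317/484 = 65.5%, Pinecrest 431/600 = 71.8% → Pinecrest
Overall: Eastside 416/913 = 45.6%, Pinecrest 531/926 = 57.3% → Pinecrest
Pinecrest wins overall and in every student group — no reversal.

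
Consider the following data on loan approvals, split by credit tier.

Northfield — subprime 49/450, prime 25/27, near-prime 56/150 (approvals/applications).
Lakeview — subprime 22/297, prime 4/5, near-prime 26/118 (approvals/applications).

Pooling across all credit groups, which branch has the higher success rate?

Subprime: Northfield 49/450 = 10.9%, Lakeview 22/297 = 7.4% → Northfield
Prime: Northfield 25/27 = 92.6%, Lakeview 4/5 = 80.0% → Northfield
Near-prime: Northfield 56/150 = 37.3%, Lakeview 26/118 = 22.0% → Northfield
Overall: Northfield 130/627 = 20.7%, Lakeview 52/420 = 12.4% → Northfield

Northfield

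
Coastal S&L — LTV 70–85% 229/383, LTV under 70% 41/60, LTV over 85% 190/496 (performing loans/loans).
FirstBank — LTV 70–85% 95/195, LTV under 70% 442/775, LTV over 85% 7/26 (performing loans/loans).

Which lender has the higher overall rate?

FirstBank

LTV 70–85%: Coastal S&L 229/383 = 59.8%, FirstBank 95/195 = 48.7% → Coastal S&L
LTV under 70%: Coastal S&L 41/60 = 68.3%, FirstBank 442/775 = 57.0% → Coastal S&L
LTV over 85%: Coastal S&L 190/496 = 38.3%, FirstBank 7/26 = 26.9% → Coastal S&L
Overall: Coastal S&L 460/939 = 49.0%, FirstBank 544/996 = 54.6% → FirstBank
(Coastal S&L wins every loan-to-value group but FirstBank wins overall — Coastal S&L's loans skew toward the low-rate LTV over 85% group.)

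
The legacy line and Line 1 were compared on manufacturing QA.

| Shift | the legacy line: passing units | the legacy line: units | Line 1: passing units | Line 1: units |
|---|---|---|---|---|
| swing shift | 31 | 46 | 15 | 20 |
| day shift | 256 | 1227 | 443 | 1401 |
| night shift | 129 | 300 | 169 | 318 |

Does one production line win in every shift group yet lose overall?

Swing shift: the legacy line 31/46 = 67.4%, Line 1 15/20 = 75.0% → Line 1
Day shift: the legacy line 256/1227 = 20.9%, Line 1 443/1401 = 31.6% → Line 1
Night shift: the legacy line 129/300 = 43.0%, Line 1 169/318 = 53.1% → Line 1
Overall: the legacy line 416/1573 = 26.4%, Line 1 627/1739 = 36.1% → Line 1
Line 1 wins overall and in every shift group — no reversal.

No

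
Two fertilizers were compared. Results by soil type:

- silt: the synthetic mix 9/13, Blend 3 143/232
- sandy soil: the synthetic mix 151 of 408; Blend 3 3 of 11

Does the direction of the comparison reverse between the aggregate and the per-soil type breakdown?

Silt: the synthetic mix 9/13 = 69.2%, Blend 3 143/232 = 61.6% → the synthetic mix
Sandy soil: the synthetic mix 151/408 = 37.0%, Blend 3 3/11 = 27.3% → the synthetic mix
Overall: the synthetic mix 160/421 = 38.0%, Blend 3 146/243 = 60.1% → Blend 3
The synthetic mix wins each soil group but Blend 3 wins overall — the comparison reverses. The synthetic mix's plots skew toward sandy soil, which has a lower base rate.

Yes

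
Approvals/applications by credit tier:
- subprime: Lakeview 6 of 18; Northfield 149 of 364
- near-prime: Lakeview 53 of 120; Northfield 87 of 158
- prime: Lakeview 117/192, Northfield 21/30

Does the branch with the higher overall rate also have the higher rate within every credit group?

Subprime: Lakeview 6/18 = 33.3%, Northfield 149/364 = 40.9% → Northfield
Near-prime: Lakeview 53/120 = 44.2%, Northfield 87/158 = 55.1% → Northfield
Prime: Lakeview 117/192 = 60.9%, Northfield 21/30 = 70.0% → Northfield
Overall: Lakeview 176/330 = 53.3%, Northfield 257/552 = 46.6% → Lakeview
Northfield wins each credit group but Lakeview wins overall — the comparison reverses. Northfield's applications skew toward subprime, which has a lower base rate.

No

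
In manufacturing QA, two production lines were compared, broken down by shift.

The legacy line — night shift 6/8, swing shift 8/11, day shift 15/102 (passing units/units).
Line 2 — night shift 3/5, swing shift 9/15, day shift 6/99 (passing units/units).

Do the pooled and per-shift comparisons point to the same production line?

Night shift: the legacy line 6/8 = 75.0%, Line 2 3/5 = 60.0% → the legacy line
Swing shift: the legacy line 8/11 = 72.7%, Line 2 9/15 = 60.0% → the legacy line
Day shift: the legacy line 15/102 = 14.7%, Line 2 6/99 = 6.1% → the legacy line
Overall: the legacy line 29/121 = 24.0%, Line 2 18/119 = 15.1% → the legacy line
The legacy line wins overall and in every shift group — no reversal.

Yes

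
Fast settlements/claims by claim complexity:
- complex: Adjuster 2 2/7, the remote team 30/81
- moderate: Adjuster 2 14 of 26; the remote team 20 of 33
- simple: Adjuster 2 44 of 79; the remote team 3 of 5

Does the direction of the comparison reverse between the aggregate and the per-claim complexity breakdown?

Yes

Complex: Adjuster 2 2/7 = 28.6%, the remote team 30/81 = 37.0% → the remote team
Moderate: Adjuster 2 14/26 = 53.8%, the remote team 20/33 = 60.6% → the remote team
Simple: Adjuster 2 44/79 = 55.7%, the remote team 3/5 = 60.0% → the remote team
Overall: Adjuster 2 60/112 = 53.6%, the remote team 53/119 = 44.5% → Adjuster 2
The remote team wins each claim group but Adjuster 2 wins overall — the comparison reverses. The remote team's claims skew toward complex, which has a lower base rate.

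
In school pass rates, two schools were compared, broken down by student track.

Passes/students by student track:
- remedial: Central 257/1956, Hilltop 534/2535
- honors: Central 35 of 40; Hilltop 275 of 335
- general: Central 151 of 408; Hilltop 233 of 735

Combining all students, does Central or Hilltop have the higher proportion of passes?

Hilltop

Remedial: Central 257/1956 = 13.1%, Hilltop 534/2535 = 21.1% → Hilltop
Honors: Central 35/40 = 87.5%, Hilltop 275/335 = 82.1% → Central
General: Central 151/408 = 37.0%, Hilltop 233/735 = 31.7% → Central
Overall: Central 443/2404 = 18.4%, Hilltop 1042/3605 = 28.9% → Hilltop
(Neither sweeps every student group, but Hilltop has the higher pooled rate.)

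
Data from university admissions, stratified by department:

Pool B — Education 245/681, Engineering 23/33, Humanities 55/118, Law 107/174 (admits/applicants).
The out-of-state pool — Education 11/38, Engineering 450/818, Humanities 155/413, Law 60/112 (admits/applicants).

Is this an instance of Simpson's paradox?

Education: Pool B 245/681 = 36.0%, the out-of-state pool 11/38 = 28.9% → Pool B
Engineering: Pool B 23/33 = 69.7%, the out-of-state pool 450/818 = 55.0% → Pool B
Humanities: Pool B 55/118 = 46.6%, the out-of-state pool 155/413 = 37.5% → Pool B
Law: Pool B 107/174 = 61.5%, the out-of-state pool 60/112 = 53.6% → Pool B
Overall: Pool B 430/1006 = 42.7%, the out-of-state pool 676/1381 = 49.0% → the out-of-state pool
Pool B wins each department group but the out-of-state pool wins overall — the comparison reverses. Pool B's applicants skew toward Education, which has a lower base rate.

Yes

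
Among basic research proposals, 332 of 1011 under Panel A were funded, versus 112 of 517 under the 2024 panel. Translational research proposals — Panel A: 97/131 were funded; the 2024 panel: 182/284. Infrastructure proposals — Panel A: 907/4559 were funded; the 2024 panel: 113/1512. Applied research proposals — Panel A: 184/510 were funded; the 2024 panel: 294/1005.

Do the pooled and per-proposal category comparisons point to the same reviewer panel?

Basic research: Panel A 332/1011 = 32.8%, the 2024 panel 112/517 = 21.7% → Panel A
Translational research: Panel A 97/131 = 74.0%, the 2024 panel 182/284 = 64.1% → Panel A
Infrastructure: Panel A 907/4559 = 19.9%, the 2024 panel 113/1512 = 7.5% → Panel A
Applied research: Panel A 184/510 = 36.1%, the 2024 panel 294/1005 = 29.3% → Panel A
Overall: Panel A 1520/6211 = 24.5%, the 2024 panel 701/3318 = 21.1% → Panel A
Panel A wins overall and in every proposal group — no reversal.

Yes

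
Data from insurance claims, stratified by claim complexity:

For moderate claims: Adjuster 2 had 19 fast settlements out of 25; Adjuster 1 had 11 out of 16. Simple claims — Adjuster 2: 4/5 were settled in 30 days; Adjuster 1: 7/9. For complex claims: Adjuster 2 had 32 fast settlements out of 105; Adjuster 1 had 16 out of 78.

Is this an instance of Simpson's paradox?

Moderate: Adjuster 2 19/25 = 76.0%, Adjuster 1 11/16 = 68.8% → Adjuster 2
Simple: Adjuster 2 4/5 = 80.0%, Adjuster 1 7/9 = 77.8% → Adjuster 2
Complex: Adjuster 2 32/105 = 30.5%, Adjuster 1 16/78 = 20.5% → Adjuster 2
Overall: Adjuster 2 55/135 = 40.7%, Adjuster 1 34/103 = 33.0% → Adjuster 2
Adjuster 2 wins overall and in every claim group — no reversal.

No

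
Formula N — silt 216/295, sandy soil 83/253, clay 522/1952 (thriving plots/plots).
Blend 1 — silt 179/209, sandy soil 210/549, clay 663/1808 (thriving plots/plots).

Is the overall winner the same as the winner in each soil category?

Yes

Silt: Formula N 216/295 = 73.2%, Blend 1 179/209 = 85.6% → Blend 1
Sandy soil: Formula N 83/253 = 32.8%, Blend 1 210/549 = 38.3% → Blend 1
Clay: Formula N 522/1952 = 26.7%, Blend 1 663/1808 = 36.7% → Blend 1
Overall: Formula N 821/2500 = 32.8%, Blend 1 1052/2566 = 41.0% → Blend 1
Blend 1 wins overall and in every soil group — no reversal.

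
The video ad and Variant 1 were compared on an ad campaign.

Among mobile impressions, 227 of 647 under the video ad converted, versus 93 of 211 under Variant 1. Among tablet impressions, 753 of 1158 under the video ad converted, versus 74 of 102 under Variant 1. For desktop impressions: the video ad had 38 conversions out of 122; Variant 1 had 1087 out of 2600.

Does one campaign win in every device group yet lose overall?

Yes

Mobile: the video ad 227/647 = 35.1%, Variant 1 93/211 = 44.1% → Variant 1
Tablet: the video ad 753/1158 = 65.0%, Variant 1 74/102 = 72.5% → Variant 1
Desktop: the video ad 38/122 = 31.1%, Variant 1 1087/2600 = 41.8% → Variant 1
Overall: the video ad 1018/1927 = 52.8%, Variant 1 1254/2913 = 43.0% → the video ad
Variant 1 wins each device group but the video ad wins overall — the comparison reverses. Variant 1's impressions skew toward desktop, which has a lower base rate.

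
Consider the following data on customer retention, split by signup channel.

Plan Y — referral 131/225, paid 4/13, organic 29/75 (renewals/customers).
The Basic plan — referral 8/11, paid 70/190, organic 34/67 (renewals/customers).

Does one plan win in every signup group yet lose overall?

Yes

Referral: Plan Y 131/225 = 58.2%, the Basic plan 8/11 = 72.7% → the Basic plan
Paid: Plan Y 4/13 = 30.8%, the Basic plan 70/190 = 36.8% → the Basic plan
Organic: Plan Y 29/75 = 38.7%, the Basic plan 34/67 = 50.7% → the Basic plan
Overall: Plan Y 164/313 = 52.4%, the Basic plan 112/268 = 41.8% → Plan Y
The Basic plan wins each signup group but Plan Y wins overall — the comparison reverses. The Basic plan's customers skew toward paid, which has a lower base rate.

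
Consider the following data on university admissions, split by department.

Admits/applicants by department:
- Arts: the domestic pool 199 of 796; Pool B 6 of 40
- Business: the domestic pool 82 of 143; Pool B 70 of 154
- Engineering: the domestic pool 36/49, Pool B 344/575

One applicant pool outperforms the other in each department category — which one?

the domestic pool

Arts: the domestic pool 199/796 = 25.0%, Pool B 6/40 = 15.0% → the domestic pool
Business: the domestic pool 82/143 = 57.3%, Pool B 70/154 = 45.5% → the domestic pool
Engineering: the domestic pool 36/49 = 73.5%, Pool B 344/575 = 59.8% → the domestic pool
The domestic pool has the higher rate in all 3 groups.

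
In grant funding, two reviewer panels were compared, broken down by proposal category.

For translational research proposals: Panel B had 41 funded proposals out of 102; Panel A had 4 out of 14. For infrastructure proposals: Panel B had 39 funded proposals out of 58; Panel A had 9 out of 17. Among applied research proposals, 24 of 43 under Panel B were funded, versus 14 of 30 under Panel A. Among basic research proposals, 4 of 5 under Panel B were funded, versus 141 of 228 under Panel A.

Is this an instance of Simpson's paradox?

Yes

Translational research: Panel B 41/102 = 40.2%, Panel A 4/14 = 28.6% → Panel B
Infrastructure: Panel B 39/58 = 67.2%, Panel A 9/17 = 52.9% → Panel B
Applied research: Panel B 24/43 = 55.8%, Panel A 14/30 = 46.7% → Panel B
Basic research: Panel B 4/5 = 80.0%, Panel A 141/228 = 61.8% → Panel B
Overall: Panel B 108/208 = 51.9%, Panel A 168/289 = 58.1% → Panel A
Panel B wins each proposal group but Panel A wins overall — the comparison reverses. Panel B's proposals skew toward translational research, which has a lower base rate.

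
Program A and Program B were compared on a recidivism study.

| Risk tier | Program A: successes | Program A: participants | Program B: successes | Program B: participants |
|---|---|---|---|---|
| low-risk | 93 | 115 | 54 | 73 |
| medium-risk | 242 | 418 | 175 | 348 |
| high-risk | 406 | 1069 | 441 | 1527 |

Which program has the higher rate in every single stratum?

Program A

Low-risk: Program A 93/115 = 80.9%, Program B 54/73 = 74.0% → Program A
Medium-risk: Program A 242/418 = 57.9%, Program B 175/348 = 50.3% → Program A
High-risk: Program A 406/1069 = 38.0%, Program B 441/1527 = 28.9% → Program A
Program A has the higher rate in all 3 groups.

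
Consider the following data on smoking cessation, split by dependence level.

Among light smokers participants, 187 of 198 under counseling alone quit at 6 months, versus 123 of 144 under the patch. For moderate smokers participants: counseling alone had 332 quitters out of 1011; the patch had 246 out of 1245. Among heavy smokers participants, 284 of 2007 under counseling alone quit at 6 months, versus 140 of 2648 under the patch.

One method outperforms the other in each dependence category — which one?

counseling alone

Light smokers: counseling alone 187/198 = 94.4%, the patch 123/144 = 85.4% → counseling alone
Moderate smokers: counseling alone 332/1011 = 32.8%, the patch 246/1245 = 19.8% → counseling alone
Heavy smokers: counseling alone 284/2007 = 14.2%, the patch 140/2648 = 5.3% → counseling alone
Counseling alone has the higher rate in all 3 groups.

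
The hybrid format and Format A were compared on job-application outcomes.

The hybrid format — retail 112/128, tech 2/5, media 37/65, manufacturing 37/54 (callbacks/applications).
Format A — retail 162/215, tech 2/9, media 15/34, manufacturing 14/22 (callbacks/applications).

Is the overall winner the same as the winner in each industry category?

Yes

Retail: the hybrid format 112/128 = 87.5%, Format A 162/215 = 75.3% → the hybrid format
Tech: the hybrid format 2/5 = 40.0%, Format A 2/9 = 22.2% → the hybrid format
Media: the hybrid format 37/65 = 56.9%, Format A 15/34 = 44.1% → the hybrid format
Manufacturing: the hybrid format 37/54 = 68.5%, Format A 14/22 = 63.6% → the hybrid format
Overall: the hybrid format 188/252 = 74.6%, Format A 193/280 = 68.9% → the hybrid format
The hybrid format wins overall and in every industry group — no reversal.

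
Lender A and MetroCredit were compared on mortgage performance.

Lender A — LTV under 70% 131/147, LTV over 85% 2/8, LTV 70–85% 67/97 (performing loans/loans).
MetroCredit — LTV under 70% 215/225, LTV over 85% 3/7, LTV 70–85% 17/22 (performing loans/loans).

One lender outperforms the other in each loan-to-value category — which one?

LTV under 70%: Lender A 131/147 = 89.1%, MetroCredit 215/225 = 95.6% → MetroCredit
LTV over 85%: Lender A 2/8 = 25.0%, MetroCredit 3/7 = 42.9% → MetroCredit
LTV 70–85%: Lender A 67/97 = 69.1%, MetroCredit 17/22 = 77.3% → MetroCredit
MetroCredit has the higher rate in all 3 groups.

MetroCredit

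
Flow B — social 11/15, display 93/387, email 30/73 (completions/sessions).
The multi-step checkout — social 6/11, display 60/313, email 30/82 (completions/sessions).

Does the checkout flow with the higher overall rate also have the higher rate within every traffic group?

Yes

Social: Flow B 11/15 = 73.3%, the multi-step checkout 6/11 = 54.5% → Flow B
Display: Flow B 93/387 = 24.0%, the multi-step checkout 60/313 = 19.2% → Flow B
Email: Flow B 30/73 = 41.1%, the multi-step checkout 30/82 = 36.6% → Flow B
Overall: Flow B 134/475 = 28.2%, the multi-step checkout 96/406 = 23.6% → Flow B
Flow B wins overall and in every traffic group — no reversal.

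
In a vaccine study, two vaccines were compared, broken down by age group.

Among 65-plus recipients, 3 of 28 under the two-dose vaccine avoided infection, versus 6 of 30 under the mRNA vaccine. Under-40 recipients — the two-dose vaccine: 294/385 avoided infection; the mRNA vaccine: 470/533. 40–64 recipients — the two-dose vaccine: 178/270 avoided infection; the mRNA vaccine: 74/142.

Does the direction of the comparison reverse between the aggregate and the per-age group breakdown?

65-plus: the two-dose vaccine 3/28 = 10.7%, the mRNA vaccine 6/30 = 20.0% → the mRNA vaccine
Under-40: the two-dose vaccine 294/385 = 76.4%, the mRNA vaccine 470/533 = 88.2% → the mRNA vaccine
40–64: the two-dose vaccine 178/270 = 65.9%, the mRNA vaccine 74/142 = 52.1% → the two-dose vaccine
Overall: the two-dose vaccine 475/683 = 69.5%, the mRNA vaccine 550/705 = 78.0% → the mRNA vaccine
Neither sweeps: the two-dose vaccine wins 1 of 3 groups, the mRNA vaccine wins 2. The mRNA vaccine wins overall but not every group — no Simpson reversal.

No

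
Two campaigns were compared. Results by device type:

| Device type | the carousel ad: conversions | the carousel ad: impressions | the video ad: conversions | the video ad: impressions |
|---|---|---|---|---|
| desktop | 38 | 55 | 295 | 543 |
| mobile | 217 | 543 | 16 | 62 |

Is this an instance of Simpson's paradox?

Desktop: the carousel ad 38/55 = 69.1%, the video ad 295/543 = 54.3% → the carousel ad
Mobile: the carousel ad 217/543 = 40.0%, the video ad 16/62 = 25.8% → the carousel ad
Overall: the carousel ad 255/598 = 42.6%, the video ad 311/605 = 51.4% → the video ad
The carousel ad wins each device group but the video ad wins overall — the comparison reverses. The carousel ad's impressions skew toward mobile, which has a lower base rate.

Yes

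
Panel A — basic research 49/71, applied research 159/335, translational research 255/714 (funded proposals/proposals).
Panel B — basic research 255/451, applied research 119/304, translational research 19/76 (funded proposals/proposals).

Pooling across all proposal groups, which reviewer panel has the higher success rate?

Basic research: Panel A 49/71 = 69.0%, Panel B 255/451 = 56.5% → Panel A
Applied research: Panel A 159/335 = 47.5%, Panel B 119/304 = 39.1% → Panel A
Translational research: Panel A 255/714 = 35.7%, Panel B 19/76 = 25.0% → Panel A
Overall: Panel A 463/1120 = 41.3%, Panel B 393/831 = 47.3% → Panel B
(Panel A wins every proposal group but Panel B wins overall — Panel A's proposals skew toward the low-rate translational research group.)

Panel B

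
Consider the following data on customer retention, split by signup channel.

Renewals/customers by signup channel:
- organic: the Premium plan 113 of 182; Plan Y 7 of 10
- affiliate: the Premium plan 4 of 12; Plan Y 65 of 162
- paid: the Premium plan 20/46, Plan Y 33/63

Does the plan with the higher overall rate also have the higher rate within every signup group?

No

Organic: the Premium plan 113/182 = 62.1%, Plan Y 7/10 = 70.0% → Plan Y
Affiliate: the Premium plan 4/12 = 33.3%, Plan Y 65/162 = 40.1% → Plan Y
Paid: the Premium plan 20/46 = 43.5%, Plan Y 33/63 = 52.4% → Plan Y
Overall: the Premium plan 137/240 = 57.1%, Plan Y 105/235 = 44.7% → the Premium plan
Plan Y wins each signup group but the Premium plan wins overall — the comparison reverses. Plan Y's customers skew toward affiliate, which has a lower base rate.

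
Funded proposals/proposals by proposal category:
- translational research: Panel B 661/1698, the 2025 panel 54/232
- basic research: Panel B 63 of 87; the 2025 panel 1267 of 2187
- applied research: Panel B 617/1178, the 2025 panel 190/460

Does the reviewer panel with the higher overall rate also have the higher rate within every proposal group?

Translational research: Panel B 661/1698 = 38.9%, the 2025 panel 54/232 = 23.3% → Panel B
Basic research: Panel B 63/87 = 72.4%, the 2025 panel 1267/2187 = 57.9% → Panel B
Applied research: Panel B 617/1178 = 52.4%, the 2025 panel 190/460 = 41.3% → Panel B
Overall: Panel B 1341/2963 = 45.3%, the 2025 panel 1511/2879 = 52.5% → the 2025 panel
Panel B wins each proposal group but the 2025 panel wins overall — the comparison reverses. Panel B's proposals skew toward translational research, which has a lower base rate.

No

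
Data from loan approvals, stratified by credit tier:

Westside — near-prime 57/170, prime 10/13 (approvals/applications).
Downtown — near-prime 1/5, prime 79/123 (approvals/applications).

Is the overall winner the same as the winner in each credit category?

Near-prime: Westside 57/170 = 33.5%, Downtown 1/5 = 20.0% → Westside
Prime: Westside 10/13 = 76.9%, Downtown 79/123 = 64.2% → Westside
Overall: Westside 67/183 = 36.6%, Downtown 80/128 = 62.5% → Downtown
Westside wins each credit group but Downtown wins overall — the comparison reverses. Westside's applications skew toward near-prime, which has a lower base rate.

No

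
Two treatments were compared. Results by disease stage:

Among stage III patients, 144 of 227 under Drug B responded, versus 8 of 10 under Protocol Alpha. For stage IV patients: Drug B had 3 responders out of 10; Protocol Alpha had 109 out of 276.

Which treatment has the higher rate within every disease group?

Protocol Alpha

Stage III: Drug B 144/227 = 63.4%, Protocol Alpha 8/10 = 80.0% → Protocol Alpha
Stage IV: Drug B 3/10 = 30.0%, Protocol Alpha 109/276 = 39.5% → Protocol Alpha
Protocol Alpha has the higher rate in both groups.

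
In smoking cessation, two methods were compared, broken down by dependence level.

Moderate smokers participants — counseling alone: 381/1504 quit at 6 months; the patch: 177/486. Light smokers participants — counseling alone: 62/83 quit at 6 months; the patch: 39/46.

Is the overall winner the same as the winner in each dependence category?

Yes

Moderate smokers: counseling alone 381/1504 = 25.3%, the patch 177/486 = 36.4% → the patch
Light smokers: counseling alone 62/83 = 74.7%, the patch 39/46 = 84.8% → the patch
Overall: counseling alone 443/1587 = 27.9%, the patch 216/532 = 40.6% → the patch
The patch wins overall and in every dependence group — no reversal.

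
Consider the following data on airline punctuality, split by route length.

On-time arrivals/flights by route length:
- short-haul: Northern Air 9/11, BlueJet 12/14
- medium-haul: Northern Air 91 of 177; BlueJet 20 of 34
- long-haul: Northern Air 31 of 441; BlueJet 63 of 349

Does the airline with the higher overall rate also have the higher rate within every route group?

Short-haul: Northern Air 9/11 = 81.8%, BlueJet 12/14 = 85.7% → BlueJet
Medium-haul: Northern Air 91/177 = 51.4%, BlueJet 20/34 = 58.8% → BlueJet
Long-haul: Northern Air 31/441 = 7.0%, BlueJet 63/349 = 18.1% → BlueJet
Overall: Northern Air 131/629 = 20.8%, BlueJet 95/397 = 23.9% → BlueJet
BlueJet wins overall and in every route group — no reversal.

Yes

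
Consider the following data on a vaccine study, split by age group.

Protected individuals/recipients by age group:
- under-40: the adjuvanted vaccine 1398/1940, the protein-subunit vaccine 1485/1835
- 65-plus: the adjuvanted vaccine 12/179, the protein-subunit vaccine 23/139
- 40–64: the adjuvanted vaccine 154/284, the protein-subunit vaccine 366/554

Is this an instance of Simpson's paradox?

No

Under-40: the adjuvanted vaccine 1398/1940 = 72.1%, the protein-subunit vaccine 1485/1835 = 80.9% → the protein-subunit vaccine
65-plus: the adjuvanted vaccine 12/179 = 6.7%, the protein-subunit vaccine 23/139 = 16.5% → the protein-subunit vaccine
40–64: the adjuvanted vaccine 154/284 = 54.2%, the protein-subunit vaccine 366/554 = 66.1% → the protein-subunit vaccine
Overall: the adjuvanted vaccine 1564/2403 = 65.1%, the protein-subunit vaccine 1874/2528 = 74.1% → the protein-subunit vaccine
The protein-subunit vaccine wins overall and in every age group — no reversal.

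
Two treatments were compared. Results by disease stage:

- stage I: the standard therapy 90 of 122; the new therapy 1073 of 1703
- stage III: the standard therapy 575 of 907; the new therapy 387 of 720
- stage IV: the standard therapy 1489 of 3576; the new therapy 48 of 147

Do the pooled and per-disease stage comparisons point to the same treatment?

No

Stage I: the standard therapy 90/122 = 73.8%, the new therapy 1073/1703 = 63.0% → the standard therapy
Stage III: the standard therapy 575/907 = 63.4%, the new therapy 387/720 = 53.8% → the standard therapy
Stage IV: the standard therapy 1489/3576 = 41.6%, the new therapy 48/147 = 32.7% → the standard therapy
Overall: the standard therapy 2154/4605 = 46.8%, the new therapy 1508/2570 = 58.7% → the new therapy
The standard therapy wins each disease group but the new therapy wins overall — the comparison reverses. The standard therapy's patients skew toward stage IV, which has a lower base rate.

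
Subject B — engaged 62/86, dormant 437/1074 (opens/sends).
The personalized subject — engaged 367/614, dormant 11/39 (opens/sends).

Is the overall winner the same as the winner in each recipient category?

No

Engaged: Subject B 62/86 = 72.1%, the personalized subject 367/614 = 59.8% → Subject B
Dormant: Subject B 437/1074 = 40.7%, the personalized subject 11/39 = 28.2% → Subject B
Overall: Subject B 499/1160 = 43.0%, the personalized subject 378/653 = 57.9% → the personalized subject
Subject B wins each recipient group but the personalized subject wins overall — the comparison reverses. Subject B's sends skew toward dormant, which has a lower base rate.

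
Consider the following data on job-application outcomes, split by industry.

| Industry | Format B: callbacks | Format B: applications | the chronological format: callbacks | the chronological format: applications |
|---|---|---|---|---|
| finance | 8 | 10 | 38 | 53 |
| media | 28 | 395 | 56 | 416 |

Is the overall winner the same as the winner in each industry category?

Finance: Format B 8/10 = 80.0%, the chronological format 38/53 = 71.7% → Format B
Media: Format B 28/395 = 7.1%, the chronological format 56/416 = 13.5% → the chronological format
Overall: Format B 36/405 = 8.9%, the chronological format 94/469 = 20.0% → the chronological format
Neither sweeps: Format B wins 1 of 2 groups, the chronological format wins 1. The chronological format wins overall but not every group — no Simpson reversal.

No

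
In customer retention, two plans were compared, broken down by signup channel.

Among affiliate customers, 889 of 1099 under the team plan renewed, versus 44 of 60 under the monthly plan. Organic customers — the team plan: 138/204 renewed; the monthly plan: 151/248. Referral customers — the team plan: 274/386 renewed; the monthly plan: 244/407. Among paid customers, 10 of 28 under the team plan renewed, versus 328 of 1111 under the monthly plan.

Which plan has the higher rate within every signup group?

the team plan

Affiliate: the team plan 889/1099 = 80.9%, the monthly plan 44/60 = 73.3% → the team plan
Organic: the team plan 138/204 = 67.6%, the monthly plan 151/248 = 60.9% → the team plan
Referral: the team plan 274/386 = 71.0%, the monthly plan 244/407 = 60.0% → the team plan
Paid: the team plan 10/28 = 35.7%, the monthly plan 328/1111 = 29.5% → the team plan
The team plan has the higher rate in all 4 groups.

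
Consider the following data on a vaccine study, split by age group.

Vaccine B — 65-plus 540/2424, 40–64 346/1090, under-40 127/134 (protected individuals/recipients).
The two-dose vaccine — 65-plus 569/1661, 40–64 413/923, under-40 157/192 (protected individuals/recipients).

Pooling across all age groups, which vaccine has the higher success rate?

65-plus: Vaccine B 540/2424 = 22.3%, the two-dose vaccine 569/1661 = 34.3% → the two-dose vaccine
40–64: Vaccine B 346/1090 = 31.7%, the two-dose vaccine 413/923 = 44.7% → the two-dose vaccine
Under-40: Vaccine B 127/134 = 94.8%, the two-dose vaccine 157/192 = 81.8% → Vaccine B
Overall: Vaccine B 1013/3648 = 27.8%, the two-dose vaccine 1139/2776 = 41.0% → the two-dose vaccine
(Neither sweeps every age group, but the two-dose vaccine has the higher pooled rate.)

the two-dose vaccine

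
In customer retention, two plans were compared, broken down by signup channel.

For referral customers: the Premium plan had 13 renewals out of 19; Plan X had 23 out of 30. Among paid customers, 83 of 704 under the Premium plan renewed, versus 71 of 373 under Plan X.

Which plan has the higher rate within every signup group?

Referral: the Premium plan 13/19 = 68.4%, Plan X 23/30 = 76.7% → Plan X
Paid: the Premium plan 83/704 = 11.8%, Plan X 71/373 = 19.0% → Plan X
Plan X has the higher rate in both groups.

Plan X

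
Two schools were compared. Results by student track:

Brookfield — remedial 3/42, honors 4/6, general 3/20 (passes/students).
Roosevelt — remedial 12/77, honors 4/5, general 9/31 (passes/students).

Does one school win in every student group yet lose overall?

No

Remedial: Brookfield 3/42 = 7.1%, Roosevelt 12/77 = 15.6% → Roosevelt
Honors: Brookfield 4/6 = 66.7%, Roosevelt 4/5 = 80.0% → Roosevelt
General: Brookfield 3/20 = 15.0%, Roosevelt 9/31 = 29.0% → Roosevelt
Overall: Brookfield 10/68 = 14.7%, Roosevelt 25/113 = 22.1% → Roosevelt
Roosevelt wins overall and in every student group — no reversal.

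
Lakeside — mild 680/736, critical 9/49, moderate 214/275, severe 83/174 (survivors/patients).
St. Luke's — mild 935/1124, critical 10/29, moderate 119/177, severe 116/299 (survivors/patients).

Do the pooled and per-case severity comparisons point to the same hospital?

Mild: Lakeside 680/736 = 92.4%, St. Luke's 935/1124 = 83.2% → Lakeside
Critical: Lakeside 9/49 = 18.4%, St. Luke's 10/29 = 34.5% → St. Luke's
Moderate: Lakeside 214/275 = 77.8%, St. Luke's 119/177 = 67.2% → Lakeside
Severe: Lakeside 83/174 = 47.7%, St. Luke's 116/299 = 38.8% → Lakeside
Overall: Lakeside 986/1234 = 79.9%, St. Luke's 1180/1629 = 72.4% → Lakeside
Neither sweeps: Lakeside wins 3 of 4 groups, St. Luke's wins 1. Lakeside wins overall but not every group — no Simpson reversal.

No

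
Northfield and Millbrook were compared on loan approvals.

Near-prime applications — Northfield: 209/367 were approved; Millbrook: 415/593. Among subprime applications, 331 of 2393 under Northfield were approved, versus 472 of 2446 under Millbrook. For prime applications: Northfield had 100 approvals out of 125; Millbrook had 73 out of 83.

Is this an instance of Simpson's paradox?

No

Near-prime: Northfield 209/367 = 56.9%, Millbrook 415/593 = 70.0% → Millbrook
Subprime: Northfield 331/2393 = 13.8%, Millbrook 472/2446 = 19.3% → Millbrook
Prime: Northfield 100/125 = 80.0%, Millbrook 73/83 = 88.0% → Millbrook
Overall: Northfield 640/2885 = 22.2%, Millbrook 960/3122 = 30.7% → Millbrook
Millbrook wins overall and in every credit group — no reversal.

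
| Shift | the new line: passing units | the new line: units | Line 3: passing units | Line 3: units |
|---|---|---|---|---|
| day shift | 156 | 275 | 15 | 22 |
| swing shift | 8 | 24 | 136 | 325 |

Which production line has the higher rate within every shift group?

Line 3

Day shift: the new line 156/275 = 56.7%, Line 3 15/22 = 68.2% → Line 3
Swing shift: the new line 8/24 = 33.3%, Line 3 136/325 = 41.8% → Line 3
Line 3 has the higher rate in both groups.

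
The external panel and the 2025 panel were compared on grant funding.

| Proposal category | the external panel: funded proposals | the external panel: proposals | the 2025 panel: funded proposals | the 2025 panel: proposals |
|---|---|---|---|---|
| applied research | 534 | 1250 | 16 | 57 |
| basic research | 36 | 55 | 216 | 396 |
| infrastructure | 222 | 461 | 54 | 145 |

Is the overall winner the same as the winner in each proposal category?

Applied research: the external panel 534/1250 = 42.7%, the 2025 panel 16/57 = 28.1% → the external panel
Basic research: the external panel 36/55 = 65.5%, the 2025 panel 216/396 = 54.5% → the external panel
Infrastructure: the external panel 222/461 = 48.2%, the 2025 panel 54/145 = 37.2% → the external panel
Overall: the external panel 792/1766 = 44.8%, the 2025 panel 286/598 = 47.8% → the 2025 panel
The external panel wins each proposal group but the 2025 panel wins overall — the comparison reverses. The external panel's proposals skew toward applied research, which has a lower base rate.

No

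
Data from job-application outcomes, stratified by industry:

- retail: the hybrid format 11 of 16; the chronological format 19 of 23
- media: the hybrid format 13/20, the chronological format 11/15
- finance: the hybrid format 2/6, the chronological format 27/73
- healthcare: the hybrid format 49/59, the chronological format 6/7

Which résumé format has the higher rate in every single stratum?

Retail: the hybrid format 11/16 = 68.8%, the chronological format 19/23 = 82.6% → the chronological format
Media: the hybrid format 13/20 = 65.0%, the chronological format 11/15 = 73.3% → the chronological format
Finance: the hybrid format 2/6 = 33.3%, the chronological format 27/73 = 37.0% → the chronological format
Healthcare: the hybrid format 49/59 = 83.1%, the chronological format 6/7 = 85.7% → the chronological format
The chronological format has the higher rate in all 4 groups.

the chronological format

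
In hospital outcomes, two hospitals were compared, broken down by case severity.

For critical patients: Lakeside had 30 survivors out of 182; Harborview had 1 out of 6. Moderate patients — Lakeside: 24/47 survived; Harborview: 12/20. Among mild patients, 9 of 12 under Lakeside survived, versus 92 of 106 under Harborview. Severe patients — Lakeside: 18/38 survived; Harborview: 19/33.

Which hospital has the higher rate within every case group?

Harborview

Critical: Lakeside 30/182 = 16.5%, Harborview 1/6 = 16.7% → Harborview
Moderate: Lakeside 24/47 = 51.1%, Harborview 12/20 = 60.0% → Harborview
Mild: Lakeside 9/12 = 75.0%, Harborview 92/106 = 86.8% → Harborview
Severe: Lakeside 18/38 = 47.4%, Harborview 19/33 = 57.6% → Harborview
Harborview has the higher rate in all 4 groups.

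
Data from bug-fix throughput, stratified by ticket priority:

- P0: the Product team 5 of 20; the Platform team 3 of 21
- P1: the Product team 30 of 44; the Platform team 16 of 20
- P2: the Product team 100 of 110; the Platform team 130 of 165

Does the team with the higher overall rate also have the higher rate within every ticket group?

No

P0: the Product team 5/20 = 25.0%, the Platform team 3/21 = 14.3% → the Product team
P1: the Product team 30/44 = 68.2%, the Platform team 16/20 = 80.0% → the Platform team
P2: the Product team 100/110 = 90.9%, the Platform team 130/165 = 78.8% → the Product team
Overall: the Product team 135/174 = 77.6%, the Platform team 149/206 = 72.3% → the Product team
Neither sweeps: the Product team wins 2 of 3 groups, the Platform team wins 1. The Product team wins overall but not every group — no Simpson reversal.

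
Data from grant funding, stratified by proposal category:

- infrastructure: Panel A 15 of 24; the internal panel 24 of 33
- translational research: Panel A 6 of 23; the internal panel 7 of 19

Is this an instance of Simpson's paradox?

Infrastructure: Panel A 15/24 = 62.5%, the internal panel 24/33 = 72.7% → the internal panel
Translational research: Panel A 6/23 = 26.1%, the internal panel 7/19 = 36.8% → the internal panel
Overall: Panel A 21/47 = 44.7%, the internal panel 31/52 = 59.6% → the internal panel
The internal panel wins overall and in every proposal group — no reversal.

No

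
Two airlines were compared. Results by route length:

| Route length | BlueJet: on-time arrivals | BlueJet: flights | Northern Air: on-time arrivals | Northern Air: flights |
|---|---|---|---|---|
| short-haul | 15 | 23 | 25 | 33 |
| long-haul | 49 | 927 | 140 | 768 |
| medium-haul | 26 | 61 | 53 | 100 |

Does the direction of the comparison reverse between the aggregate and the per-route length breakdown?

Short-haul: BlueJet 15/23 = 65.2%, Northern Air 25/33 = 75.8% → Northern Air
Long-haul: BlueJet 49/927 = 5.3%, Northern Air 140/768 = 18.2% → Northern Air
Medium-haul: BlueJet 26/61 = 42.6%, Northern Air 53/100 = 53.0% → Northern Air
Overall: BlueJet 90/1011 = 8.9%, Northern Air 218/901 = 24.2% → Northern Air
Northern Air wins overall and in every route group — no reversal.

No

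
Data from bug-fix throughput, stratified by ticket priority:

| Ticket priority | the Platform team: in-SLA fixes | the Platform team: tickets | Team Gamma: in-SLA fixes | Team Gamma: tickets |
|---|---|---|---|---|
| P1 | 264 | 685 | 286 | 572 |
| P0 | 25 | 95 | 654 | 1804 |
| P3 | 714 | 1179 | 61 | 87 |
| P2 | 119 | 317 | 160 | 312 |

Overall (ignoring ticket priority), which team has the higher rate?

P1: the Platform team 264/685 = 38.5%, Team Gamma 286/572 = 50.0% → Team Gamma
P0: the Platform team 25/95 = 26.3%, Team Gamma 654/1804 = 36.3% → Team Gamma
P3: the Platform team 714/1179 = 60.6%, Team Gamma 61/87 = 70.1% → Team Gamma
P2: the Platform team 119/317 = 37.5%, Team Gamma 160/312 = 51.3% → Team Gamma
Overall: the Platform team 1122/2276 = 49.3%, Team Gamma 1161/2775 = 41.8% → the Platform team
(Team Gamma wins every ticket group but the Platform team wins overall — Team Gamma's tickets skew toward the low-rate P0 group.)

the Platform team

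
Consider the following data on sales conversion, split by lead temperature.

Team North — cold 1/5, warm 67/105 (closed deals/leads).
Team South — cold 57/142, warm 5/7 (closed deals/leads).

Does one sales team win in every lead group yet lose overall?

Yes

Cold: Team North 1/5 = 20.0%, Team South 57/142 = 40.1% → Team South
Warm: Team North 67/105 = 63.8%, Team South 5/7 = 71.4% → Team South
Overall: Team North 68/110 = 61.8%, Team South 62/149 = 41.6% → Team North
Team South wins each lead group but Team North wins overall — the comparison reverses. Team South's leads skew toward cold, which has a lower base rate.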